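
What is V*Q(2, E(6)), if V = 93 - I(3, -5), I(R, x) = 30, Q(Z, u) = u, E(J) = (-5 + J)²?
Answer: 63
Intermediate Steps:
V = 63 (V = 93 - 1*30 = 93 - 30 = 63)
V*Q(2, E(6)) = 63*(-5 + 6)² = 63*1² = 63*1 = 63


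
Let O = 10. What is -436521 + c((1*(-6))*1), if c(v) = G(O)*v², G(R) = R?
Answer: -436161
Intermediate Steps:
c(v) = 10*v²
-436521 + c((1*(-6))*1) = -436521 + 10*((1*(-6))*1)² = -436521 + 10*(-6*1)² = -436521 + 10*(-6)² = -436521 + 10*36 = -436521 + 360 = -436161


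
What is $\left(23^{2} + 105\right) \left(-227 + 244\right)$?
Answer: $10778$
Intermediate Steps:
$\left(23^{2} + 105\right) \left(-227 + 244\right) = \left(529 + 105\right) 17 = 634 \cdot 17 = 10778$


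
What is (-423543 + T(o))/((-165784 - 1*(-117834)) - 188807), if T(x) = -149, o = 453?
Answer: 423692/236757 ≈ 1.7896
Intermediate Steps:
(-423543 + T(o))/((-165784 - 1*(-117834)) - 188807) = (-423543 - 149)/((-165784 - 1*(-117834)) - 188807) = -423692/((-165784 + 117834) - 188807) = -423692/(-47950 - 188807) = -423692/(-236757) = -423692*(-1/236757) = 423692/236757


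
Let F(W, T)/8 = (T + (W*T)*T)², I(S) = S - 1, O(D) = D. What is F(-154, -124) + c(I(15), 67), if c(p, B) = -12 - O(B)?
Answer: 44860452870193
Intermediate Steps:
I(S) = -1 + S
c(p, B) = -12 - B
F(W, T) = 8*(T + W*T²)² (F(W, T) = 8*(T + (W*T)*T)² = 8*(T + (T*W)*T)² = 8*(T + W*T²)²)
F(-154, -124) + c(I(15), 67) = 8*(-124)²*(1 - 124*(-154))² + (-12 - 1*67) = 8*15376*(1 + 19096)² + (-12 - 67) = 8*15376*19097² - 79 = 8*15376*364695409 - 79 = 44860452870272 - 79 = 44860452870193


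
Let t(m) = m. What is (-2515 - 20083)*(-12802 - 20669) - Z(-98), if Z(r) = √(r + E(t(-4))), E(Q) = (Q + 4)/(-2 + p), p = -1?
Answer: 756377658 - 7*I*√2 ≈ 7.5638e+8 - 9.8995*I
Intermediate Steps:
E(Q) = -4/3 - Q/3 (E(Q) = (Q + 4)/(-2 - 1) = (4 + Q)/(-3) = (4 + Q)*(-⅓) = -4/3 - Q/3)
Z(r) = √r (Z(r) = √(r + (-4/3 - ⅓*(-4))) = √(r + (-4/3 + 4/3)) = √(r + 0) = √r)
(-2515 - 20083)*(-12802 - 20669) - Z(-98) = (-2515 - 20083)*(-12802 - 20669) - √(-98) = -22598*(-33471) - 7*I*√2 = 756377658 - 7*I*√2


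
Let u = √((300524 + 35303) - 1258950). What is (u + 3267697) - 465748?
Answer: 2801949 + I*√923123 ≈ 2.8019e+6 + 960.79*I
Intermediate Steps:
u = I*√923123 (u = √(335827 - 1258950) = √(-923123) = I*√923123 ≈ 960.79*I)
(u + 3267697) - 465748 = (I*√923123 + 3267697) - 465748 = (3267697 + I*√923123) - 465748 = 2801949 + I*√923123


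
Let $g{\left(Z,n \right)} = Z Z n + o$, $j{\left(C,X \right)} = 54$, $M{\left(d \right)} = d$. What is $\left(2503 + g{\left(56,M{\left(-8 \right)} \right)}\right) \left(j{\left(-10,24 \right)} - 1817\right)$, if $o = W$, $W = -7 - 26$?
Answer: $39875534$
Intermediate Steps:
$W = -33$ ($W = -7 - 26 = -33$)
$o = -33$
$g{\left(Z,n \right)} = -33 + n Z^{2}$ ($g{\left(Z,n \right)} = Z Z n - 33 = Z^{2} n - 33 = n Z^{2} - 33 = -33 + n Z^{2}$)
$\left(2503 + g{\left(56,M{\left(-8 \right)} \right)}\right) \left(j{\left(-10,24 \right)} - 1817\right) = \left(2503 - \left(33 + 8 \cdot 56^{2}\right)\right) \left(54 - 1817\right) = \left(2503 - 25121\right) \left(-1763\right) = \left(-22618\right) \left(-1763\right) = 39875534$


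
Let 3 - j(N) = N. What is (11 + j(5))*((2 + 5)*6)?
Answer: 378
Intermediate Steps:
j(N) = 3 - N
(11 + j(5))*((2 + 5)*6) = (11 + (3 - 1*5))*((2 + 5)*6) = (11 + (3 - 5))*(7*6) = (11 - 2)*42 = 9*42 = 378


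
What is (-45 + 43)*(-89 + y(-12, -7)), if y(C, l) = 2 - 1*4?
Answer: 182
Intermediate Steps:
y(C, l) = -2 (y(C, l) = 2 - 4 = -2)
(-45 + 43)*(-89 + y(-12, -7)) = (-45 + 43)*(-89 - 2) = -2*(-91) = 182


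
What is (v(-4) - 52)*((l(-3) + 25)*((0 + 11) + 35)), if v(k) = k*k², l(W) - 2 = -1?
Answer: -138736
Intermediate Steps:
l(W) = 1 (l(W) = 2 - 1 = 1)
v(k) = k³
(v(-4) - 52)*((l(-3) + 25)*((0 + 11) + 35)) = ((-4)³ - 52)*((1 + 25)*((0 + 11) + 35)) = (-64 - 52)*(26*(11 + 35)) = -3016*46 = -116*1196 = -138736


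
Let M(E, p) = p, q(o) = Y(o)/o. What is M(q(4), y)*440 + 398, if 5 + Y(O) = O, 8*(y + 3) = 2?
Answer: -812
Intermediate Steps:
y = -11/4 (y = -3 + (⅛)*2 = -3 + ¼ = -11/4 ≈ -2.7500)
Y(O) = -5 + O
q(o) = (-5 + o)/o
M(q(4), y)*440 + 398 = -11/4*440 + 398 = -1210 + 398 = -812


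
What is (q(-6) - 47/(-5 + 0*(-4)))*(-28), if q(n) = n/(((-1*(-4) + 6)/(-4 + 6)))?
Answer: -1148/5 ≈ -229.60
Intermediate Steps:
q(n) = n/5 (q(n) = n/(((4 + 6)/2)) = n/((10*(1/2))) = n/5)
(q(-6) - 47/(-5 + 0*(-4)))*(-28) = ((1/5)*(-6) - 47/(-5 + 0*(-4)))*(-28) = (-6/5 - 47/(-5 + 0))*(-28) = (-6/5 - 47/(-5))*(-28) = (-6/5 - 47*(-1/5))*(-28) = (-6/5 + 47/5)*(-28) = (41/5)*(-28) = -1148/5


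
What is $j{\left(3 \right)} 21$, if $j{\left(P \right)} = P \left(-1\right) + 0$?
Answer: $-63$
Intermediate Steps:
$j{\left(P \right)} = - P$ ($j{\left(P \right)} = - P + 0 = - P$)
$j{\left(3 \right)} 21 = \left(-1\right) 3 \cdot 21 = \left(-3\right) 21 = -63$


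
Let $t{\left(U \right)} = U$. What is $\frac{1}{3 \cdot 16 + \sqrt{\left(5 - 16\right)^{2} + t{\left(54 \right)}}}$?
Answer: $\frac{48}{2129} - \frac{5 \sqrt{7}}{2129} \approx 0.016332$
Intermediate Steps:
$\frac{1}{3 \cdot 16 + \sqrt{\left(5 - 16\right)^{2} + t{\left(54 \right)}}} = \frac{1}{3 \cdot 16 + \sqrt{\left(5 - 16\right)^{2} + 54}} = \frac{1}{48 + \sqrt{\left(-11\right)^{2} + 54}} = \frac{1}{48 + \sqrt{121 + 54}} = \frac{1}{48 + \sqrt{175}} = \frac{1}{48 + 5 \sqrt{7}}$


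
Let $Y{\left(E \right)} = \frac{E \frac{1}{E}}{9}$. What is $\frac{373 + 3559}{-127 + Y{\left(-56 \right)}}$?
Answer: $- \frac{17694}{571} \approx -30.988$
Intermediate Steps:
$Y{\left(E \right)} = \frac{1}{9}$ ($Y{\left(E \right)} = 1 \cdot \frac{1}{9} = \frac{1}{9}$)
$\frac{373 + 3559}{-127 + Y{\left(-56 \right)}} = \frac{373 + 3559}{-127 + \frac{1}{9}} = \frac{3932}{- \frac{1142}{9}} = 3932 \left(- \frac{9}{1142}\right) = - \frac{17694}{571}$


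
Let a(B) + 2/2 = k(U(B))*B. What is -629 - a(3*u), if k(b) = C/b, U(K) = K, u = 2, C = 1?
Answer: -629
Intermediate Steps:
k(b) = 1/b
a(B) = 0 (a(B) = -1 + B/B = -1 + 1 = 0)
-629 - a(3*u) = -629 - 1*0 = -629 + 0 = -629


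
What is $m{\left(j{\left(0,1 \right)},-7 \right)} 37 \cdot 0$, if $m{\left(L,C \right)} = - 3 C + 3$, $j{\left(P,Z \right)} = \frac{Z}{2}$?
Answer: $0$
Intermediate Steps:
$j{\left(P,Z \right)} = \frac{Z}{2}$ ($j{\left(P,Z \right)} = Z \frac{1}{2} = \frac{Z}{2}$)
$m{\left(L,C \right)} = 3 - 3 C$
$m{\left(j{\left(0,1 \right)},-7 \right)} 37 \cdot 0 = \left(3 - -21\right) 37 \cdot 0 = \left(3 + 21\right) 37 \cdot 0 = 24 \cdot 37 \cdot 0 = 888 \cdot 0 = 0$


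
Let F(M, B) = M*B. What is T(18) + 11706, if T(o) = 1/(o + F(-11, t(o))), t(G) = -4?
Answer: 725773/62 ≈ 11706.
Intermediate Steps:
F(M, B) = B*M
T(o) = 1/(44 + o) (T(o) = 1/(o - 4*(-11)) = 1/(o + 44) = 1/(44 + o))
T(18) + 11706 = 1/(44 + 18) + 11706 = 1/62 + 11706 = 725773/62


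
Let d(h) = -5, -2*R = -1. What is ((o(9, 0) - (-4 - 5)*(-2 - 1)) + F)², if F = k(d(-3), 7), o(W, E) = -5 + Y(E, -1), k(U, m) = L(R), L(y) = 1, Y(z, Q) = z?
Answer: 961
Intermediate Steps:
R = ½ (R = -½*(-1) = ½ ≈ 0.50000)
k(U, m) = 1
o(W, E) = -5 + E
F = 1
((o(9, 0) - (-4 - 5)*(-2 - 1)) + F)² = (((-5 + 0) - (-4 - 5)*(-2 - 1)) + 1)² = ((-5 - (-9)*(-3)) + 1)² = ((-5 - 1*27) + 1)² = ((-5 - 27) + 1)² = (-32 + 1)² = (-31)² = 961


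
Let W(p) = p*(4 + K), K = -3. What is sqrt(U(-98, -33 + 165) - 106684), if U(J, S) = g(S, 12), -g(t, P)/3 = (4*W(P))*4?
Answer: 2*I*sqrt(26815) ≈ 327.51*I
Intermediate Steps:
W(p) = p (W(p) = p*(4 - 3) = p*1 = p)
g(t, P) = -48*P (g(t, P) = -3*4*P*4 = -48*P)
U(J, S) = -576 (U(J, S) = -48*12 = -576)
sqrt(U(-98, -33 + 165) - 106684) = sqrt(-576 - 106684) = sqrt(-107260) = 2*I*sqrt(26815)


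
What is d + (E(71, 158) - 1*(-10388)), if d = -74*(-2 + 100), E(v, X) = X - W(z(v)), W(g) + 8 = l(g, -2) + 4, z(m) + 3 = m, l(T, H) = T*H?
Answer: 3434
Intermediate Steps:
l(T, H) = H*T
z(m) = -3 + m
W(g) = -4 - 2*g (W(g) = -8 + (-2*g + 4) = -8 + (4 - 2*g) = -4 - 2*g)
E(v, X) = -2 + X + 2*v (E(v, X) = X - (-4 - 2*(-3 + v)) = X - (-4 + (6 - 2*v)) = X - (2 - 2*v) = X + (-2 + 2*v) = -2 + X + 2*v)
d = -7252 (d = -74*98 = -7252)
d + (E(71, 158) - 1*(-10388)) = -7252 + ((-2 + 158 + 2*71) - 1*(-10388)) = -7252 + ((-2 + 158 + 142) + 10388) = -7252 + (298 + 10388) = -7252 + 10686 = 3434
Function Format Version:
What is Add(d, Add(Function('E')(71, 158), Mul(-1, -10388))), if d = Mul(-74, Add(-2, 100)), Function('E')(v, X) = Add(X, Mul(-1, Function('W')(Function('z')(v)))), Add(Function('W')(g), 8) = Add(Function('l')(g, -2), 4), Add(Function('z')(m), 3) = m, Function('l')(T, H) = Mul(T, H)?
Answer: 3434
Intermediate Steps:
Function('l')(T, H) = Mul(H, T)
Function('z')(m) = Add(-3, m)
Function('W')(g) = Add(-4, Mul(-2, g)) (Function('W')(g) = Add(-8, Add(Mul(-2, g), 4)) = Add(-8, Add(4, Mul(-2, g))) = Add(-4, Mul(-2, g)))
Function('E')(v, X) = Add(-2, X, Mul(2, v)) (Function('E')(v, X) = Add(X, Mul(-1, Add(-4, Mul(-2, Add(-3, v))))) = Add(X, Mul(-1, Add(-4, Add(6, Mul(-2, v))))) = Add(X, Mul(-1, Add(2, Mul(-2, v)))) = Add(X, Add(-2, Mul(2, v))) = Add(-2, X, Mul(2, v)))
d = -7252 (d = Mul(-74, 98) = -7252)
Add(d, Add(Function('E')(71, 158), Mul(-1, -10388))) = Add(-7252, Add(Add(-2, 158, Mul(2, 71)), Mul(-1, -10388))) = Add(-7252, Add(Add(-2, 158, 142), 10388)) = Add(-7252, Add(298, 10388)) = Add(-7252, 10686) = 3434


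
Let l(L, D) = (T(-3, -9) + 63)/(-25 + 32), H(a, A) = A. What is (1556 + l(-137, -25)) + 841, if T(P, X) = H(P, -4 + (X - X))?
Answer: 16838/7 ≈ 2405.4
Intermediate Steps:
T(P, X) = -4 (T(P, X) = -4 + (X - X) = -4 + 0 = -4)
l(L, D) = 59/7 (l(L, D) = (-4 + 63)/(-25 + 32) = 59/7)
(1556 + l(-137, -25)) + 841 = (1556 + 59/7) + 841 = 10951/7 + 841 = 16838/7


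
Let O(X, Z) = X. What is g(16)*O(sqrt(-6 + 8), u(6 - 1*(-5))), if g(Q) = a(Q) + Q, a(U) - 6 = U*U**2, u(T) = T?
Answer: 4118*sqrt(2) ≈ 5823.7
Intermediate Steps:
a(U) = 6 + U**3 (a(U) = 6 + U*U**2 = 6 + U**3)
g(Q) = 6 + Q + Q**3 (g(Q) = (6 + Q**3) + Q = 6 + Q + Q**3)
g(16)*O(sqrt(-6 + 8), u(6 - 1*(-5))) = (6 + 16 + 16**3)*sqrt(-6 + 8) = (6 + 16 + 4096)*sqrt(2) = 4118*sqrt(2)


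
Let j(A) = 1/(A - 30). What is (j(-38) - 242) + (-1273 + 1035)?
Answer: -32641/68 ≈ -480.01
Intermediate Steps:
j(A) = 1/(-30 + A)
(j(-38) - 242) + (-1273 + 1035) = (1/(-30 - 38) - 242) + (-1273 + 1035) = (1/(-68) - 242) - 238 = (-1/68 - 242) - 238 = -16457/68 - 238 = -32641/68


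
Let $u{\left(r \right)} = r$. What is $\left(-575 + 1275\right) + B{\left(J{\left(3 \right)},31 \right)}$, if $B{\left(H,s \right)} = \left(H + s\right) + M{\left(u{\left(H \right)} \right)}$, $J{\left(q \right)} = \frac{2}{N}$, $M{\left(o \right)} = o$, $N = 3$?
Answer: $\frac{2197}{3} \approx 732.33$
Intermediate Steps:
$J{\left(q \right)} = \frac{2}{3}$
$B{\left(H,s \right)} = s + 2 H$ ($B{\left(H,s \right)} = \left(H + s\right) + H = s + 2 H$)
$\left(-575 + 1275\right) + B{\left(J{\left(3 \right)},31 \right)} = \left(-575 + 1275\right) + \left(31 + 2 \cdot \frac{2}{3}\right) = 700 + \left(31 + \frac{4}{3}\right) = 700 + \frac{97}{3} = \frac{2197}{3}$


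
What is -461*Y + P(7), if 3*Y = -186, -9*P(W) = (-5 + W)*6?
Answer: 85742/3 ≈ 28581.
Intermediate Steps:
P(W) = 10/3 - 2*W/3 (P(W) = -(-5 + W)*6/9 = -(-30 + 6*W)/9 = 10/3 - 2*W/3)
Y = -62 (Y = (1/3)*(-186) = -62)
-461*Y + P(7) = -461*(-62) + (10/3 - 2/3*7) = 28582 + (10/3 - 14/3) = 28582 - 4/3 = 85742/3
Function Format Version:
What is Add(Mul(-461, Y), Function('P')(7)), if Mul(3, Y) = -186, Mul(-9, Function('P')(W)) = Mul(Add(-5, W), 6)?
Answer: Rational(85742, 3) ≈ 28581.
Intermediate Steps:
Function('P')(W) = Add(Rational(10, 3), Mul(Rational(-2, 3), W)) (Function('P')(W) = Mul(Rational(-1, 9), Mul(Add(-5, W), 6)) = Mul(Rational(-1, 9), Add(-30, Mul(6, W))) = Add(Rational(10, 3), Mul(Rational(-2, 3), W)))
Y = -62 (Y = Mul(Rational(1, 3), -186) = -62)
Add(Mul(-461, Y), Function('P')(7)) = Add(Mul(-461, -62), Add(Rational(10, 3), Mul(Rational(-2, 3), 7))) = Add(28582, Add(Rational(10, 3), Rational(-14, 3))) = Add(28582, Rational(-4, 3)) = Rational(85742, 3)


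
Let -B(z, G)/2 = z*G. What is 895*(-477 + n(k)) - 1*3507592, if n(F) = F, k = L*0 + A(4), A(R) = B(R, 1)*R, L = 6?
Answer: -3963147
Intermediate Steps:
B(z, G) = -2*G*z (B(z, G) = -2*z*G = -2*G*z)
A(R) = -2*R² (A(R) = (-2*1*R)*R = (-2*R)*R = -2*R²)
k = -32 (k = 6*0 - 2*4² = 0 - 2*16 = 0 - 32 = -32)
895*(-477 + n(k)) - 1*3507592 = 895*(-477 - 32) - 1*3507592 = 895*(-509) - 3507592 = -455555 - 3507592 = -3963147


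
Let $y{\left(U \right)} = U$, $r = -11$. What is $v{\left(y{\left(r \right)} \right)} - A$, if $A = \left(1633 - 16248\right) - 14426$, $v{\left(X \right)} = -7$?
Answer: $29034$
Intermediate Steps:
$A = -29041$ ($A = -14615 - 14426 = -29041$)
$v{\left(y{\left(r \right)} \right)} - A = -7 - -29041 = -7 + 29041 = 29034$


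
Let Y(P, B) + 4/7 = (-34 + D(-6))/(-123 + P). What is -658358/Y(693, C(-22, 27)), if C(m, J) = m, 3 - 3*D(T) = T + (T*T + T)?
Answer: 2626848420/2567 ≈ 1.0233e+6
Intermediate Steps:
D(T) = 1 - 2*T/3 - T**2/3 (D(T) = 1 - (T + (T*T + T))/3 = 1 - (T + (T**2 + T))/3 = 1 - (T + (T + T**2))/3 = 1 - (T**2 + 2*T)/3 = 1 + (-2*T/3 - T**2/3) = 1 - 2*T/3 - T**2/3)
Y(P, B) = -4/7 - 41/(-123 + P) (Y(P, B) = -4/7 + (-34 + (1 - 2/3*(-6) - 1/3*(-6)**2))/(-123 + P) = -4/7 + (-34 + (1 + 4 - 1/3*36))/(-123 + P) = -4/7 + (-34 + (1 + 4 - 12))/(-123 + P) = -4/7 + (-34 - 7)/(-123 + P) = -4/7 - 41/(-123 + P))
-658358/Y(693, C(-22, 27)) = -658358*7*(-123 + 693)/(205 - 4*693) = -658358*3990/(205 - 2772) = -658358/((1/7)*(1/570)*(-2567)) = -658358/(-2567/3990) = -658358*(-3990/2567) = 2626848420/2567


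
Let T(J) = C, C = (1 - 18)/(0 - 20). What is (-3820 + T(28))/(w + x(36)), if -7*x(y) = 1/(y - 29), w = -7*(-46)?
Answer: -415863/35060 ≈ -11.861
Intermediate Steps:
C = 17/20 (C = -17/(-20) = -17*(-1/20) = 17/20 ≈ 0.85000)
T(J) = 17/20
w = 322
x(y) = -1/(7*(-29 + y)) (x(y) = -1/(7*(y - 29)) = -1/(7*(-29 + y)))
(-3820 + T(28))/(w + x(36)) = (-3820 + 17/20)/(322 - 1/(-203 + 7*36)) = -76383/(20*(322 - 1/(-203 + 252))) = -76383/(20*(322 - 1/49)) = -76383/(20*15777/49) = -76383/20*49/15777 = -415863/35060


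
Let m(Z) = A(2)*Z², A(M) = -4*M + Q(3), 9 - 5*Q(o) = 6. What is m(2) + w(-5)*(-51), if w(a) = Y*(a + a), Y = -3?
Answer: -7798/5 ≈ -1559.6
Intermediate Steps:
Q(o) = ⅗ (Q(o) = 9/5 - ⅕*6 = 9/5 - 6/5 = ⅗)
A(M) = ⅗ - 4*M (A(M) = -4*M + ⅗ = ⅗ - 4*M)
w(a) = -6*a (w(a) = -3*(a + a) = -6*a)
m(Z) = -37*Z²/5 (m(Z) = (⅗ - 4*2)*Z² = (⅗ - 8)*Z² = -37*Z²/5)
m(2) + w(-5)*(-51) = -37/5*2² - 6*(-5)*(-51) = -37/5*4 + 30*(-51) = -148/5 - 1530 = -7798/5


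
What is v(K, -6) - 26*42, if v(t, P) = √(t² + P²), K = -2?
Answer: -1092 + 2*√10 ≈ -1085.7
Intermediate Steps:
v(t, P) = √(P² + t²)
v(K, -6) - 26*42 = √((-6)² + (-2)²) - 26*42 = √(36 + 4) - 1092 = √40 - 1092 = 2*√10 - 1092 = -1092 + 2*√10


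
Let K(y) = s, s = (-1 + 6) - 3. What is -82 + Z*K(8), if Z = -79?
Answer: -240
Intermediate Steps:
s = 2 (s = 5 - 3 = 2)
K(y) = 2
-82 + Z*K(8) = -82 - 79*2 = -82 - 158 = -240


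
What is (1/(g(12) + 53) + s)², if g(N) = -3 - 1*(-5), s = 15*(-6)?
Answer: 24492601/3025 ≈ 8096.7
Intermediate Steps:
s = -90
g(N) = 2 (g(N) = -3 + 5 = 2)
(1/(g(12) + 53) + s)² = (1/(2 + 53) - 90)² = (1/55 - 90)² = (-4949/55)² = 24492601/3025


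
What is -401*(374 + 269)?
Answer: -257843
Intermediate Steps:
-401*(374 + 269) = -401*643 = -257843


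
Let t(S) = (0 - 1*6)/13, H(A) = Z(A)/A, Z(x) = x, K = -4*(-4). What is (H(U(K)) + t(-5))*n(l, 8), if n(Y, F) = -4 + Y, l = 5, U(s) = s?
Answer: 7/13 ≈ 0.53846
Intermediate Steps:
K = 16
H(A) = 1 (H(A) = A/A = 1)
t(S) = -6/13 (t(S) = (0 - 6)*(1/13) = -6*1/13 = -6/13)
(H(U(K)) + t(-5))*n(l, 8) = (1 - 6/13)*(-4 + 5) = (7/13)*1 = 7/13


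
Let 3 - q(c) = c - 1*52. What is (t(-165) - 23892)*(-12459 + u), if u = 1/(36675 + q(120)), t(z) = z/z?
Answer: 1556751174457/5230 ≈ 2.9766e+8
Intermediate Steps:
q(c) = 55 - c (q(c) = 3 - (c - 1*52) = 3 - (c - 52) = 3 - (-52 + c) = 3 + (52 - c) = 55 - c)
t(z) = 1
u = 1/36610 (u = 1/(36675 + (55 - 1*120)) = 1/(36675 + (55 - 120)) = 1/(36675 - 65) = 1/36610 ≈ 2.7315e-5)
(t(-165) - 23892)*(-12459 + u) = (1 - 23892)*(-12459 + 1/36610) = -23891*(-456123989/36610) = 1556751174457/5230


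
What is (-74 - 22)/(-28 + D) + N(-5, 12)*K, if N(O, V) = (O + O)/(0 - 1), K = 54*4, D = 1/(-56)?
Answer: 1131472/523 ≈ 2163.4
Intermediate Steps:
D = -1/56 ≈ -0.017857
K = 216
N(O, V) = -2*O (N(O, V) = (2*O)/(-1) = (2*O)*(-1) = -2*O)
(-74 - 22)/(-28 + D) + N(-5, 12)*K = (-74 - 22)/(-28 - 1/56) - 2*(-5)*216 = -96/(-1569/56) + 10*216 = -96*(-56/1569) + 2160 = 1792/523 + 2160 = 1131472/523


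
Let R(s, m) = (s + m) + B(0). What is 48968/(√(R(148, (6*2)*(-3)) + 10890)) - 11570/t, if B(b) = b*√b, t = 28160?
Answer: -1157/2816 + 24484*√11002/5501 ≈ 466.44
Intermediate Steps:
B(b) = b^(3/2)
R(s, m) = m + s (R(s, m) = (s + m) + 0^(3/2) = (m + s) + 0 = m + s)
48968/(√(R(148, (6*2)*(-3)) + 10890)) - 11570/t = 48968/(√(((6*2)*(-3) + 148) + 10890)) - 11570/28160 = 48968/(√((12*(-3) + 148) + 10890)) - 11570*1/28160 = 48968/(√((-36 + 148) + 10890)) - 1157/2816 = 48968/(√(112 + 10890)) - 1157/2816 = 48968/(√11002) - 1157/2816 = 48968*(√11002/11002) - 1157/2816 = 24484*√11002/5501 - 1157/2816 = -1157/2816 + 24484*√11002/5501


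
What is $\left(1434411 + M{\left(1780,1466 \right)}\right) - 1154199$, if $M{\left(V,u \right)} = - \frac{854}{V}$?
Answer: $\frac{249388253}{890} \approx 2.8021 \cdot 10^{5}$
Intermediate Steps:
$\left(1434411 + M{\left(1780,1466 \right)}\right) - 1154199 = \left(1434411 - \frac{854}{1780}\right) - 1154199 = \left(1434411 - \frac{427}{890}\right) - 1154199 = \frac{1276625363}{890} - 1154199 = \frac{249388253}{890}$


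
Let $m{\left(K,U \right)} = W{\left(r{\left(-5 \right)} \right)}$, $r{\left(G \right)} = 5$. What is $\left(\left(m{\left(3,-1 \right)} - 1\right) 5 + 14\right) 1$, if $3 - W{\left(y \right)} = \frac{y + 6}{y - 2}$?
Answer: $\frac{17}{3} \approx 5.6667$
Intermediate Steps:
$W{\left(y \right)} = 3 - \frac{6 + y}{-2 + y}$ ($W{\left(y \right)} = 3 - \frac{y + 6}{y - 2} = 3 - \frac{6 + y}{-2 + y}$)
$m{\left(K,U \right)} = - \frac{2}{3}$ ($m{\left(K,U \right)} = \frac{2 \left(-6 + 5\right)}{-2 + 5} = 2 \cdot \frac{1}{3} \left(-1\right) = - \frac{2}{3}$)
$\left(\left(m{\left(3,-1 \right)} - 1\right) 5 + 14\right) 1 = \left(\left(- \frac{2}{3} - 1\right) 5 + 14\right) 1 = \left(\left(- \frac{5}{3}\right) 5 + 14\right) 1 = \left(- \frac{25}{3} + 14\right) 1 = \frac{17}{3} \cdot 1 = \frac{17}{3}$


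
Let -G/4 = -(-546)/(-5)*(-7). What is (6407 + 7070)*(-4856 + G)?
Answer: -533257936/5 ≈ -1.0665e+8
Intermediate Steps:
G = -15288/5 (G = -4*(-(-546)/(-5))*(-7) = -4*(-(-546)*(-1)/5)*(-7) = -4*(-26*21/5)*(-7) = -(-2184)*(-7)/5 = -4*3822/5 = -15288/5 ≈ -3057.6)
(6407 + 7070)*(-4856 + G) = (6407 + 7070)*(-4856 - 15288/5) = 13477*(-39568/5) = -533257936/5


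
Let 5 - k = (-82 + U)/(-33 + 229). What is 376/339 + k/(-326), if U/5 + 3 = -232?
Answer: 23266553/21660744 ≈ 1.0741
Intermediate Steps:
U = -1175 (U = -15 + 5*(-232) = -15 - 1160 = -1175)
k = 2237/196 (k = 5 - (-82 - 1175)/(-33 + 229) = 5 - (-1257)/196 = 5 - 1*(-1257/196) = 5 + 1257/196 = 2237/196 ≈ 11.413)
376/339 + k/(-326) = 376/339 + (2237/196)/(-326) = 376*(1/339) + (2237/196)*(-1/326) = 376/339 - 2237/63896 = 23266553/21660744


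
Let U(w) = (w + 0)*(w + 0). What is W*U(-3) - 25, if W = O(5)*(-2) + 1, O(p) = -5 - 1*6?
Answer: 182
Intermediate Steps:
O(p) = -11 (O(p) = -5 - 6 = -11)
U(w) = w² (U(w) = w*w = w²)
W = 23 (W = -11*(-2) + 1 = 22 + 1 = 23)
W*U(-3) - 25 = 23*(-3)² - 25 = 23*9 - 25 = 207 - 25 = 182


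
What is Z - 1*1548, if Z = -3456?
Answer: -5004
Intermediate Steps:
Z - 1*1548 = -3456 - 1*1548 = -3456 - 1548 = -5004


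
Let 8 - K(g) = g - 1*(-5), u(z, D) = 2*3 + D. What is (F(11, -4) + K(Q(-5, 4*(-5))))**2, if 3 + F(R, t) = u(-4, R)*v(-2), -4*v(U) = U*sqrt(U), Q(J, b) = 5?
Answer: (10 - 17*I*sqrt(2))**2/4 ≈ -119.5 - 120.21*I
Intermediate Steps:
u(z, D) = 6 + D
v(U) = -U**(3/2)/4 (v(U) = -U*sqrt(U)/4 = -U**(3/2)/4)
K(g) = 3 - g (K(g) = 8 - (g - 1*(-5)) = 8 - (g + 5) = 8 - (5 + g) = 8 + (-5 - g) = 3 - g)
F(R, t) = -3 + I*sqrt(2)*(6 + R)/2 (F(R, t) = -3 + (6 + R)*(-(-1)*I*sqrt(2)/2) = -3 + (6 + R)*(I*sqrt(2)/2) = -3 + I*sqrt(2)*(6 + R)/2)
(F(11, -4) + K(Q(-5, 4*(-5))))**2 = ((-3 + I*sqrt(2)*(6 + 11)/2) + (3 - 1*5))**2 = ((-3 + (1/2)*I*sqrt(2)*17) + (3 - 5))**2 = ((-3 + 17*I*sqrt(2)/2) - 2)**2 = (-5 + 17*I*sqrt(2)/2)**2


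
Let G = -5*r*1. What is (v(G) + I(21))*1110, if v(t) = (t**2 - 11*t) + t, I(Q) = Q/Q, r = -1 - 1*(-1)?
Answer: 1110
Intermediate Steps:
r = 0 (r = -1 + 1 = 0)
G = 0 (G = -5*0*1 = 0*1 = 0)
I(Q) = 1
v(t) = t**2 - 10*t
(v(G) + I(21))*1110 = (0*(-10 + 0) + 1)*1110 = (0*(-10) + 1)*1110 = (0 + 1)*1110 = 1*1110 = 1110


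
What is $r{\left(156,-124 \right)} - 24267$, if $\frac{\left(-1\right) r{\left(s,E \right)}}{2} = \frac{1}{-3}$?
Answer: $- \frac{72799}{3} \approx -24266.0$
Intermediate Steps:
$r{\left(s,E \right)} = \frac{2}{3}$ ($r{\left(s,E \right)} = - \frac{2}{-3} = \left(-2\right) \left(- \frac{1}{3}\right) = \frac{2}{3}$)
$r{\left(156,-124 \right)} - 24267 = \frac{2}{3} - 24267 = - \frac{72799}{3}$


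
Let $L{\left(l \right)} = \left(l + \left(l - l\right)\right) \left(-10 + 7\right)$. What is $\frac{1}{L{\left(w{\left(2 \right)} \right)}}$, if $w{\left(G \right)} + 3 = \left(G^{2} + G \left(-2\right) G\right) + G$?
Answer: $\frac{1}{15} \approx 0.066667$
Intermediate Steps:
$w{\left(G \right)} = -3 + G - G^{2}$ ($w{\left(G \right)} = -3 + \left(\left(G^{2} + G \left(-2\right) G\right) + G\right) = -3 + \left(\left(G^{2} + - 2 G G\right) + G\right) = -3 + \left(\left(G^{2} - 2 G^{2}\right) + G\right) = -3 - \left(G^{2} - G\right) = -3 + G - G^{2}$)
$L{\left(l \right)} = - 3 l$ ($L{\left(l \right)} = \left(l + 0\right) \left(-3\right) = l \left(-3\right) = - 3 l$)
$\frac{1}{L{\left(w{\left(2 \right)} \right)}} = \frac{1}{\left(-3\right) \left(-3 + 2 - 2^{2}\right)} = \frac{1}{\left(-3\right) \left(-3 + 2 - 4\right)} = \frac{1}{\left(-3\right) \left(-5\right)} = \frac{1}{15}$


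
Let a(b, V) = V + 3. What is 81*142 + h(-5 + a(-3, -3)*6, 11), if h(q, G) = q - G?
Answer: 11486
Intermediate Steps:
a(b, V) = 3 + V
81*142 + h(-5 + a(-3, -3)*6, 11) = 81*142 + ((-5 + (3 - 3)*6) - 1*11) = 11502 + ((-5 + 0*6) - 11) = 11502 + ((-5 + 0) - 11) = 11502 + (-5 - 11) = 11502 - 16 = 11486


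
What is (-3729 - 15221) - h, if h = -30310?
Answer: 11360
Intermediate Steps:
(-3729 - 15221) - h = (-3729 - 15221) - 1*(-30310) = -18950 + 30310 = 11360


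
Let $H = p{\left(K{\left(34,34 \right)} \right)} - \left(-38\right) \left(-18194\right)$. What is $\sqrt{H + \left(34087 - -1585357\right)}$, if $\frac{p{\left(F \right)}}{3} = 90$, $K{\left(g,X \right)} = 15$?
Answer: $\sqrt{928342} \approx 963.5$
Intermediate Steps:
$p{\left(F \right)} = 270$ ($p{\left(F \right)} = 3 \cdot 90 = 270$)
$H = -691102$ ($H = 270 - \left(-38\right) \left(-18194\right) = 270 - 691372 = -691102$)
$\sqrt{H + \left(34087 - -1585357\right)} = \sqrt{-691102 + \left(34087 - -1585357\right)} = \sqrt{-691102 + \left(34087 + 1585357\right)} = \sqrt{-691102 + 1619444} = \sqrt{928342}$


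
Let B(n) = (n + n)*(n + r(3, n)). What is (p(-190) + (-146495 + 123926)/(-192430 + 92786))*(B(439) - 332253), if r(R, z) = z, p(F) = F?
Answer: -8294420536121/99644 ≈ -8.3241e+7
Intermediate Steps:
B(n) = 4*n² (B(n) = (n + n)*(n + n) = (2*n)*(2*n) = 4*n²)
(p(-190) + (-146495 + 123926)/(-192430 + 92786))*(B(439) - 332253) = (-190 + (-146495 + 123926)/(-192430 + 92786))*(4*439² - 332253) = (-190 - 22569/(-99644))*(4*192721 - 332253) = (-190 - 22569*(-1/99644))*(770884 - 332253) = (-190 + 22569/99644)*438631 = -18909791/99644*438631 = -8294420536121/99644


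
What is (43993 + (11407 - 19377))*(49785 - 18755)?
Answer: 1117793690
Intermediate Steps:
(43993 + (11407 - 19377))*(49785 - 18755) = (43993 - 7970)*31030 = 36023*31030 = 1117793690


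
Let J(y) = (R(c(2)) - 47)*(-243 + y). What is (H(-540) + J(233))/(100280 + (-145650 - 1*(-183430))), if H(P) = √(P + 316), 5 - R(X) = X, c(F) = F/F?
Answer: 43/13806 + I*√14/34515 ≈ 0.0031146 + 0.00010841*I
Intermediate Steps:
c(F) = 1
R(X) = 5 - X
J(y) = 10449 - 43*y (J(y) = ((5 - 1*1) - 47)*(-243 + y) = ((5 - 1) - 47)*(-243 + y) = (4 - 47)*(-243 + y) = -43*(-243 + y) = 10449 - 43*y)
H(P) = √(316 + P)
(H(-540) + J(233))/(100280 + (-145650 - 1*(-183430))) = (√(316 - 540) + (10449 - 43*233))/(100280 + (-145650 - 1*(-183430))) = (√(-224) + (10449 - 10019))/(100280 + (-145650 + 183430)) = (4*I*√14 + 430)/(100280 + 37780) = (430 + 4*I*√14)/138060 = (430 + 4*I*√14)*(1/138060) = 43/13806 + I*√14/34515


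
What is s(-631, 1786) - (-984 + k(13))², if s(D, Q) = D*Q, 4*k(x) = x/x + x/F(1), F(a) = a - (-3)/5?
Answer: -2140915409/1024 ≈ -2.0907e+6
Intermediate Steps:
F(a) = ⅗ + a (F(a) = a - (-3)/5 = a - 1*(-⅗) = a + ⅗ = ⅗ + a)
k(x) = ¼ + 5*x/32 (k(x) = (x/x + x/(⅗ + 1))/4 = (1 + x/(8/5))/4 = (1 + x*(5/8))/4 = (1 + 5*x/8)/4 = ¼ + 5*x/32)
s(-631, 1786) - (-984 + k(13))² = -631*1786 - (-984 + (¼ + (5/32)*13))² = -1126966 - (-984 + (¼ + 65/32))² = -1126966 - (-984 + 73/32)² = -1126966 - (-31415/32)² = -1126966 - 1*986902225/1024 = -1126966 - 986902225/1024 = -2140915409/1024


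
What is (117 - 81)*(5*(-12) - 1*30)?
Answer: -3240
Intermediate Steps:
(117 - 81)*(5*(-12) - 1*30) = 36*(-60 - 30) = 36*(-90) = -3240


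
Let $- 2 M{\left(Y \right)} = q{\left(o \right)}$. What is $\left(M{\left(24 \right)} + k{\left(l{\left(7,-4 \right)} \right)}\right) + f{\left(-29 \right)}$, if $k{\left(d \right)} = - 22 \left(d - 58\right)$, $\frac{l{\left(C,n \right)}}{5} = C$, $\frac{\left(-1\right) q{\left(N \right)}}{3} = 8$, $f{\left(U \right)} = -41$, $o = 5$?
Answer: $477$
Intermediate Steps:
$q{\left(N \right)} = -24$ ($q{\left(N \right)} = \left(-3\right) 8 = -24$)
$l{\left(C,n \right)} = 5 C$
$M{\left(Y \right)} = 12$ ($M{\left(Y \right)} = \left(- \frac{1}{2}\right) \left(-24\right) = 12$)
$k{\left(d \right)} = 1276 - 22 d$ ($k{\left(d \right)} = - 22 \left(-58 + d\right) = 1276 - 22 d$)
$\left(M{\left(24 \right)} + k{\left(l{\left(7,-4 \right)} \right)}\right) + f{\left(-29 \right)} = \left(12 + \left(1276 - 22 \cdot 5 \cdot 7\right)\right) - 41 = \left(12 + \left(1276 - 770\right)\right) - 41 = \left(12 + 506\right) - 41 = 518 - 41 = 477$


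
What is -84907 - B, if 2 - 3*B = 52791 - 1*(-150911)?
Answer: -17007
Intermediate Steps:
B = -67900 (B = 2/3 - (52791 - 1*(-150911))/3 = 2/3 - (52791 + 150911)/3 = 2/3 - 1/3*203702 = 2/3 - 203702/3 = -67900)
-84907 - B = -84907 - 1*(-67900) = -84907 + 67900 = -17007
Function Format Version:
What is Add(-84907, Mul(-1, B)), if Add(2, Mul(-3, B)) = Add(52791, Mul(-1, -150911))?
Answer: -17007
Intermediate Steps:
B = -67900 (B = Add(Rational(2, 3), Mul(Rational(-1, 3), Add(52791, Mul(-1, -150911)))) = Add(Rational(2, 3), Mul(Rational(-1, 3), Add(52791, 150911))) = Add(Rational(2, 3), Mul(Rational(-1, 3), 203702)) = Add(Rational(2, 3), Rational(-203702, 3)) = -67900)
Add(-84907, Mul(-1, B)) = Add(-84907, Mul(-1, -67900)) = Add(-84907, 67900) = -17007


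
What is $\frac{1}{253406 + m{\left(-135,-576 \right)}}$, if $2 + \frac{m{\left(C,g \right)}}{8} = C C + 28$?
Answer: $\frac{1}{399414} \approx 2.5037 \cdot 10^{-6}$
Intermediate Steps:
$m{\left(C,g \right)} = 208 + 8 C^{2}$ ($m{\left(C,g \right)} = -16 + 8 \left(C C + 28\right) = -16 + 8 \left(C^{2} + 28\right) = -16 + 8 \left(28 + C^{2}\right) = -16 + \left(224 + 8 C^{2}\right) = 208 + 8 C^{2}$)
$\frac{1}{253406 + m{\left(-135,-576 \right)}} = \frac{1}{253406 + \left(208 + 8 \left(-135\right)^{2}\right)} = \frac{1}{253406 + \left(208 + 8 \cdot 18225\right)} = \frac{1}{253406 + \left(208 + 145800\right)} = \frac{1}{253406 + 146008} = \frac{1}{399414}$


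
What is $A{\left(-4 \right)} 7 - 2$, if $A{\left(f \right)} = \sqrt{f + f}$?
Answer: $-2 + 14 i \sqrt{2} \approx -2.0 + 19.799 i$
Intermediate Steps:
$A{\left(f \right)} = \sqrt{2} \sqrt{f}$ ($A{\left(f \right)} = \sqrt{2 f} = \sqrt{2} \sqrt{f}$)
$A{\left(-4 \right)} 7 - 2 = \sqrt{2} \sqrt{-4} \cdot 7 - 2 = \sqrt{2} \cdot 2 i 7 - 2 = 2 i \sqrt{2} \cdot 7 - 2 = 14 i \sqrt{2} - 2 = -2 + 14 i \sqrt{2}$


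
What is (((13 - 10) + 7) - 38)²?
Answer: 784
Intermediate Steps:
(((13 - 10) + 7) - 38)² = ((3 + 7) - 38)² = (10 - 38)² = (-28)² = 784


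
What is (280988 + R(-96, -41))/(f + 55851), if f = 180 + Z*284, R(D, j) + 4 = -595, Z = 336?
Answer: 93463/50485 ≈ 1.8513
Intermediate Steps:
R(D, j) = -599 (R(D, j) = -4 - 595 = -599)
f = 95604 (f = 180 + 336*284 = 180 + 95424 = 95604)
(280988 + R(-96, -41))/(f + 55851) = (280988 - 599)/(95604 + 55851) = 280389/151455 = 280389*(1/151455) = 93463/50485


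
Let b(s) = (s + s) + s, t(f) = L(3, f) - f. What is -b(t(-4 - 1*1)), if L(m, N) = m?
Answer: -24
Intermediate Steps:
t(f) = 3 - f
b(s) = 3*s (b(s) = 2*s + s = 3*s)
-b(t(-4 - 1*1)) = -3*(3 - (-4 - 1*1)) = -3*(3 - (-4 - 1)) = -3*(3 - 1*(-5)) = -3*(3 + 5) = -3*8 = -1*24 = -24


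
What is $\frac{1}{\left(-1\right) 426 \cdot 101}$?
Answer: $- \frac{1}{43026} \approx -2.3242 \cdot 10^{-5}$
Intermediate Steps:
$\frac{1}{\left(-1\right) 426 \cdot 101} = \frac{1}{\left(-1\right) 43026} = \frac{1}{-43026} = - \frac{1}{43026}$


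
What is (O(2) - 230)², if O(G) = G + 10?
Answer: 47524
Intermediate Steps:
O(G) = 10 + G
(O(2) - 230)² = ((10 + 2) - 230)² = (12 - 230)² = (-218)² = 47524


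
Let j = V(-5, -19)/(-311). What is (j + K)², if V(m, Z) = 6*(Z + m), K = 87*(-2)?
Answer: 2912760900/96721 ≈ 30115.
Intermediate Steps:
K = -174
V(m, Z) = 6*Z + 6*m
j = 144/311 (j = (6*(-19) + 6*(-5))/(-311) = (-114 - 30)*(-1/311) = -144*(-1/311) = 144/311 ≈ 0.46302)
(j + K)² = (144/311 - 174)² = (-53970/311)² = 2912760900/96721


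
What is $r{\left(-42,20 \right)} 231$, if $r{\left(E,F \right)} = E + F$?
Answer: $-5082$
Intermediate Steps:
$r{\left(-42,20 \right)} 231 = \left(-42 + 20\right) 231 = \left(-22\right) 231 = -5082$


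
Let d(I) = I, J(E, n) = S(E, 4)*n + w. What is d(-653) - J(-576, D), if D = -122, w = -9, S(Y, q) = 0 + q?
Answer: -156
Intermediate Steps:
S(Y, q) = q
J(E, n) = -9 + 4*n (J(E, n) = 4*n - 9 = -9 + 4*n)
d(-653) - J(-576, D) = -653 - (-9 + 4*(-122)) = -653 - (-9 - 488) = -653 - 1*(-497) = -653 + 497 = -156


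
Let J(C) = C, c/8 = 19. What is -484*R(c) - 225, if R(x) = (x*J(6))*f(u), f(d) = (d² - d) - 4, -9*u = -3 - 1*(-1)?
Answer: 49725893/27 ≈ 1.8417e+6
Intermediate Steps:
c = 152 (c = 8*19 = 152)
u = 2/9 (u = -(-3 - 1*(-1))/9 = -(-3 + 1)/9 = -⅑*(-2) = 2/9 ≈ 0.22222)
f(d) = -4 + d² - d
R(x) = -676*x/27 (R(x) = (x*6)*(-4 + (2/9)² - 1*2/9) = (6*x)*(-4 + 4/81 - 2/9) = (6*x)*(-338/81) = -676*x/27)
-484*R(c) - 225 = -(-327184)*152/27 - 225 = -484*(-102752/27) - 225 = 49731968/27 - 225 = 49725893/27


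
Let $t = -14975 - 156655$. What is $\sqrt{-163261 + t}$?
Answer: $i \sqrt{334891} \approx 578.7 i$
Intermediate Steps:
$t = -171630$ ($t = -14975 - 156655 = -171630$)
$\sqrt{-163261 + t} = \sqrt{-163261 - 171630} = \sqrt{-334891} = i \sqrt{334891}$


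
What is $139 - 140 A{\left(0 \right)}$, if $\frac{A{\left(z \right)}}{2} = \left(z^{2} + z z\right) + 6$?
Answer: $-1541$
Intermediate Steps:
$A{\left(z \right)} = 12 + 4 z^{2}$ ($A{\left(z \right)} = 2 \left(\left(z^{2} + z z\right) + 6\right) = 2 \left(\left(z^{2} + z^{2}\right) + 6\right) = 2 \left(2 z^{2} + 6\right) = 2 \left(6 + 2 z^{2}\right) = 12 + 4 z^{2}$)
$139 - 140 A{\left(0 \right)} = 139 - 140 \left(12 + 4 \cdot 0^{2}\right) = 139 - 140 \left(12 + 4 \cdot 0\right) = 139 - 140 \left(12 + 0\right) = 139 - 1680 = -1541$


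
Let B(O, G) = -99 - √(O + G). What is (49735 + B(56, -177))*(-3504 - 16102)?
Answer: -973163416 + 215666*I ≈ -9.7316e+8 + 2.1567e+5*I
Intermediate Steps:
B(O, G) = -99 - √(G + O)
(49735 + B(56, -177))*(-3504 - 16102) = (49735 + (-99 - √(-177 + 56)))*(-3504 - 16102) = (49735 + (-99 - √(-121)))*(-19606) = (49735 + (-99 - 11*I))*(-19606) = (49636 - 11*I)*(-19606) = -973163416 + 215666*I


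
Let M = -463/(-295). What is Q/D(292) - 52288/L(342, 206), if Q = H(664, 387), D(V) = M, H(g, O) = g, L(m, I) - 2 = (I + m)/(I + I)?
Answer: -2426375592/158809 ≈ -15279.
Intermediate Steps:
L(m, I) = 2 + (I + m)/(2*I) (L(m, I) = 2 + (I + m)/(I + I) = 2 + (I + m)/((2*I)) = 2 + (I + m)*(1/(2*I)) = 2 + (I + m)/(2*I))
M = 463/295 (M = -463*(-1/295) = 463/295 ≈ 1.5695)
D(V) = 463/295
Q = 664
Q/D(292) - 52288/L(342, 206) = 664/(463/295) - 52288*412/(342 + 5*206) = 664*(295/463) - 52288*412/(342 + 1030) = 195880/463 - 52288/((½)*(1/206)*1372) = 195880/463 - 52288/343/103 = 195880/463 - 52288*103/343 = 195880/463 - 5385664/343 = -2426375592/158809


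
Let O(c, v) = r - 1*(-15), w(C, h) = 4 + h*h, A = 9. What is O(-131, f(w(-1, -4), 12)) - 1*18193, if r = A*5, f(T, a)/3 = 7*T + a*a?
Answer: -18133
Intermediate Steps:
w(C, h) = 4 + h²
f(T, a) = 3*a² + 21*T (f(T, a) = 3*(7*T + a*a) = 3*(7*T + a²) = 3*(a² + 7*T) = 3*a² + 21*T)
r = 45 (r = 9*5 = 45)
O(c, v) = 60 (O(c, v) = 45 - 1*(-15) = 45 + 15 = 60)
O(-131, f(w(-1, -4), 12)) - 1*18193 = 60 - 1*18193 = 60 - 18193 = -18133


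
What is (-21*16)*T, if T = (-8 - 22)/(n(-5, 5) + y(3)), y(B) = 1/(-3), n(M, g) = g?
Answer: 2160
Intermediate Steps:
y(B) = -⅓
T = -45/7 (T = (-8 - 22)/(5 - ⅓) = -30/14/3 = -30*3/14 = -45/7 ≈ -6.4286)
(-21*16)*T = -21*16*(-45/7) = -336*(-45/7) = 2160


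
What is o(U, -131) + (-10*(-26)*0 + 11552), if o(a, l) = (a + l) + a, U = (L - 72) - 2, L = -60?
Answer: 11153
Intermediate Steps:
U = -134 (U = (-60 - 72) - 2 = -132 - 2 = -134)
o(a, l) = l + 2*a
o(U, -131) + (-10*(-26)*0 + 11552) = (-131 + 2*(-134)) + (-10*(-26)*0 + 11552) = (-131 - 268) + (260*0 + 11552) = -399 + (0 + 11552) = -399 + 11552 = 11153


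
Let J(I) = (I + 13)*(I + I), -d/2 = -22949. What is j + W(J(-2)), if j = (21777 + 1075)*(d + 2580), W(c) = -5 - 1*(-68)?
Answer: 1107819319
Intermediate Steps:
d = 45898 (d = -2*(-22949) = 45898)
J(I) = 2*I*(13 + I) (J(I) = (13 + I)*(2*I) = 2*I*(13 + I))
W(c) = 63 (W(c) = -5 + 68 = 63)
j = 1107819256 (j = (21777 + 1075)*(45898 + 2580) = 22852*48478 = 1107819256)
j + W(J(-2)) = 1107819256 + 63 = 1107819319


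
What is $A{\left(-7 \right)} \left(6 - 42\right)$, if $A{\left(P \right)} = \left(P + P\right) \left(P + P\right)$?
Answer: $-7056$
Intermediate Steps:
$A{\left(P \right)} = 4 P^{2}$ ($A{\left(P \right)} = 2 P 2 P = 4 P^{2}$)
$A{\left(-7 \right)} \left(6 - 42\right) = 4 \left(-7\right)^{2} \left(6 - 42\right) = 4 \cdot 49 \left(-36\right) = 196 \left(-36\right) = -7056$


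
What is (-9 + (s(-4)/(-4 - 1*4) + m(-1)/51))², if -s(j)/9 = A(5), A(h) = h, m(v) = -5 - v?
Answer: 1985281/166464 ≈ 11.926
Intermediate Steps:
s(j) = -45 (s(j) = -9*5 = -45)
(-9 + (s(-4)/(-4 - 1*4) + m(-1)/51))² = (-9 + (-45/(-4 - 1*4) + (-5 - 1*(-1))/51))² = (-9 + (-45/(-4 - 4) + (-5 + 1)*(1/51)))² = (-9 + (-45/(-8) - 4*1/51))² = (-9 + (-45*(-⅛) - 4/51))² = (-9 + (45/8 - 4/51))² = (-9 + 2263/408)² = (-1409/408)² = 1985281/166464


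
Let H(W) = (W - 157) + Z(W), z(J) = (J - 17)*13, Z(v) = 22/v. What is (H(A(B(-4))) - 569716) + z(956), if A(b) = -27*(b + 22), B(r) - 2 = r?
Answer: -150715631/270 ≈ -5.5821e+5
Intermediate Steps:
B(r) = 2 + r
A(b) = -594 - 27*b (A(b) = -27*(22 + b) = -594 - 27*b)
z(J) = -221 + 13*J (z(J) = (-17 + J)*13 = -221 + 13*J)
H(W) = -157 + W + 22/W (H(W) = (W - 157) + 22/W = (-157 + W) + 22/W = -157 + W + 22/W)
(H(A(B(-4))) - 569716) + z(956) = ((-157 + (-594 - 27*(2 - 4)) + 22/(-594 - 27*(2 - 4))) - 569716) + (-221 + 13*956) = ((-157 + (-594 - 27*(-2)) + 22/(-594 - 27*(-2))) - 569716) + (-221 + 12428) = ((-157 + (-594 + 54) + 22/(-594 + 54)) - 569716) + 12207 = ((-157 - 540 + 22/(-540)) - 569716) + 12207 = ((-157 - 540 + 22*(-1/540)) - 569716) + 12207 = ((-157 - 540 - 11/270) - 569716) + 12207 = (-188201/270 - 569716) + 12207 = -154011521/270 + 12207 = -150715631/270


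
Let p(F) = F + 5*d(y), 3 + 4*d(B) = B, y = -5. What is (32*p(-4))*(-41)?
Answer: 18368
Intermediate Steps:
d(B) = -¾ + B/4
p(F) = -10 + F (p(F) = F + 5*(-¾ + (¼)*(-5)) = F + 5*(-¾ - 5/4) = F + 5*(-2) = F - 10 = -10 + F)
(32*p(-4))*(-41) = (32*(-10 - 4))*(-41) = (32*(-14))*(-41) = -448*(-41) = 18368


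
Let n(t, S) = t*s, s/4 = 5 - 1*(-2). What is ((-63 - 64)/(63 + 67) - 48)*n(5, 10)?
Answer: -89138/13 ≈ -6856.8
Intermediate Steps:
s = 28 (s = 4*(5 - 1*(-2)) = 4*(5 + 2) = 4*7 = 28)
n(t, S) = 28*t (n(t, S) = t*28 = 28*t)
((-63 - 64)/(63 + 67) - 48)*n(5, 10) = ((-63 - 64)/(63 + 67) - 48)*(28*5) = (-127/130 - 48)*140 = -6367/130*140 = -89138/13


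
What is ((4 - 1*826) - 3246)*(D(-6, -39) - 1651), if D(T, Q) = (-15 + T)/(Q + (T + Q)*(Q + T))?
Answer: 2223098946/331 ≈ 6.7163e+6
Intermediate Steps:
D(T, Q) = (-15 + T)/(Q + (Q + T)²) (D(T, Q) = (-15 + T)/(Q + (Q + T)*(Q + T)) = (-15 + T)/(Q + (Q + T)²))
((4 - 1*826) - 3246)*(D(-6, -39) - 1651) = ((4 - 1*826) - 3246)*((-15 - 6)/(-39 + (-39 - 6)²) - 1651) = ((4 - 826) - 3246)*(-21/(-39 + (-45)²) - 1651) = (-822 - 3246)*(-21/(-39 + 2025) - 1651) = -4068*(-21/1986 - 1651) = -4068*((1/1986)*(-21) - 1651) = -4068*(-7/662 - 1651) = -4068*(-1092969/662) = 2223098946/331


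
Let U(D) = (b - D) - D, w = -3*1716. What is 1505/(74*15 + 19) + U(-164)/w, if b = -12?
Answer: 1847744/1453023 ≈ 1.2717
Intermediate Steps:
w = -5148
U(D) = -12 - 2*D (U(D) = (-12 - D) - D = -12 - 2*D)
1505/(74*15 + 19) + U(-164)/w = 1505/(74*15 + 19) + (-12 - 2*(-164))/(-5148) = 1505/(1110 + 19) + (-12 + 328)*(-1/5148) = 1505/1129 + 316*(-1/5148) = 1505*(1/1129) - 79/1287 = 1505/1129 - 79/1287 = 1847744/1453023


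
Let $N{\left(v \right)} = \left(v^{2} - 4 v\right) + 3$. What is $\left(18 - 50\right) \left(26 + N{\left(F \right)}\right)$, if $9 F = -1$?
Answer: $- \frac{76352}{81} \approx -942.62$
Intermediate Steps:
$F = - \frac{1}{9}$ ($F = \frac{1}{9} \left(-1\right) = - \frac{1}{9} \approx -0.11111$)
$N{\left(v \right)} = 3 + v^{2} - 4 v$
$\left(18 - 50\right) \left(26 + N{\left(F \right)}\right) = \left(18 - 50\right) \left(26 + \left(3 + \left(- \frac{1}{9}\right)^{2} - - \frac{4}{9}\right)\right) = - 32 \left(26 + \left(3 + \frac{1}{81} + \frac{4}{9}\right)\right) = - 32 \left(26 + \frac{280}{81}\right) = \left(-32\right) \frac{2386}{81} = - \frac{76352}{81}$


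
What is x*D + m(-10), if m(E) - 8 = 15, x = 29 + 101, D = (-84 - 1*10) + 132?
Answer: 4963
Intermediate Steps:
D = 38 (D = (-84 - 10) + 132 = -94 + 132 = 38)
x = 130
m(E) = 23 (m(E) = 8 + 15 = 23)
x*D + m(-10) = 130*38 + 23 = 4940 + 23 = 4963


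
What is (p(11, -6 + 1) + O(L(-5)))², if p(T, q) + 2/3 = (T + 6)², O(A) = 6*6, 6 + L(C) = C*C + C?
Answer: 946729/9 ≈ 1.0519e+5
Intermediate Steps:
L(C) = -6 + C + C² (L(C) = -6 + (C*C + C) = -6 + (C² + C) = -6 + (C + C²) = -6 + C + C²)
O(A) = 36
p(T, q) = -⅔ + (6 + T)² (p(T, q) = -⅔ + (T + 6)² = -⅔ + (6 + T)²)
(p(11, -6 + 1) + O(L(-5)))² = ((-⅔ + (6 + 11)²) + 36)² = ((-⅔ + 17²) + 36)² = ((-⅔ + 289) + 36)² = (865/3 + 36)² = (973/3)² = 946729/9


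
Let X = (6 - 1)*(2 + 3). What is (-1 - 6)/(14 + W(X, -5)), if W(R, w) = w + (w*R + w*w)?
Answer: 1/13 ≈ 0.076923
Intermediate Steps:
X = 25 (X = 5*5 = 25)
W(R, w) = w + w² + R*w (W(R, w) = w + (R*w + w²) = w + (w² + R*w) = w + w² + R*w)
(-1 - 6)/(14 + W(X, -5)) = (-1 - 6)/(14 - 5*(1 + 25 - 5)) = -7/(14 - 5*21) = -7/(14 - 105) = -7/(-91) = -7*(-1/91) = 1/13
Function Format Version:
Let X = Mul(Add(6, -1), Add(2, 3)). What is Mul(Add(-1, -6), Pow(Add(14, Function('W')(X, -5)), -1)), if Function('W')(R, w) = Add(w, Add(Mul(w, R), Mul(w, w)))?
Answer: Rational(1, 13) ≈ 0.076923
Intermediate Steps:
X = 25 (X = Mul(5, 5) = 25)
Function('W')(R, w) = Add(w, Pow(w, 2), Mul(R, w)) (Function('W')(R, w) = Add(w, Add(Mul(R, w), Pow(w, 2))) = Add(w, Add(Pow(w, 2), Mul(R, w))) = Add(w, Pow(w, 2), Mul(R, w)))
Mul(Add(-1, -6), Pow(Add(14, Function('W')(X, -5)), -1)) = Mul(Add(-1, -6), Pow(Add(14, Mul(-5, Add(1, 25, -5))), -1)) = Mul(-7, Pow(Add(14, Mul(-5, 21)), -1)) = Mul(-7, Pow(Add(14, -105), -1)) = Mul(-7, Pow(-91, -1)) = Mul(-7, Rational(-1, 91)) = Rational(1, 13)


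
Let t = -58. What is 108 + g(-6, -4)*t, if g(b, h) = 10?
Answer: -472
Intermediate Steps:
108 + g(-6, -4)*t = 108 + 10*(-58) = 108 - 580 = -472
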